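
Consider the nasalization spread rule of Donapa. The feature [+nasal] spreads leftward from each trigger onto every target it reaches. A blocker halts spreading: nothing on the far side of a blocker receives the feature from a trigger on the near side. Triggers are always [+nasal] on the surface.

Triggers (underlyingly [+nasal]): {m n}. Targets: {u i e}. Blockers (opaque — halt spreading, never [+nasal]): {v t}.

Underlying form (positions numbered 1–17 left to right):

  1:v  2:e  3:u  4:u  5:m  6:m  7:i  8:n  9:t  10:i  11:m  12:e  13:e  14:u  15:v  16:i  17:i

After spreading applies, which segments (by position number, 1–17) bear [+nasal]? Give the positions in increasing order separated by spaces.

From /m/ at 5 leftward: 4 /u/ → [+nasal]; 3 /u/ → [+nasal]; 2 /e/ → [+nasal]; 1 /v/ blocks.
From /m/ at 6 leftward: 5 /m/ is itself a trigger — this domain ends here.
From /n/ at 8 leftward: 7 /i/ → [+nasal]; 6 /m/ is itself a trigger — this domain ends here.
From /m/ at 11 leftward: 10 /i/ → [+nasal]; 9 /t/ blocks.
Targets with no active source: positions 12 13 14 16 17 stay [-nasal].

2 3 4 5 6 7 8 10 11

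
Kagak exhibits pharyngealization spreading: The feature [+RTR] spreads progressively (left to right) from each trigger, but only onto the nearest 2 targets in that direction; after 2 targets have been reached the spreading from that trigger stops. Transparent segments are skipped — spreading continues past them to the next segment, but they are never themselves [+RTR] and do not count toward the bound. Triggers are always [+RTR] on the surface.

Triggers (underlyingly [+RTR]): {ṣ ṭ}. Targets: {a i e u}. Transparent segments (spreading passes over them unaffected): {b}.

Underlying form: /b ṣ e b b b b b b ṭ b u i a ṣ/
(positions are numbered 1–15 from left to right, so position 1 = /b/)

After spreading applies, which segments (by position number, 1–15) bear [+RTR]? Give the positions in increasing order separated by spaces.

2 3 10 12 13 15

From /ṣ/ at 2 rightward: 3 /e/ → [+RTR]; 4 /b/ transparent; 5 /b/ transparent; 6 /b/ transparent; 7 /b/ transparent; 8 /b/ transparent; 9 /b/ transparent; 10 /ṭ/ is itself a trigger — this domain ends here.
From /ṭ/ at 10 rightward: 11 /b/ transparent; 12 /u/ → [+RTR]; 13 /i/ → [+RTR]; bound reached.
From /ṣ/ at 15 rightward: word edge.
Target with no active source: position 14 stays [-emphatic].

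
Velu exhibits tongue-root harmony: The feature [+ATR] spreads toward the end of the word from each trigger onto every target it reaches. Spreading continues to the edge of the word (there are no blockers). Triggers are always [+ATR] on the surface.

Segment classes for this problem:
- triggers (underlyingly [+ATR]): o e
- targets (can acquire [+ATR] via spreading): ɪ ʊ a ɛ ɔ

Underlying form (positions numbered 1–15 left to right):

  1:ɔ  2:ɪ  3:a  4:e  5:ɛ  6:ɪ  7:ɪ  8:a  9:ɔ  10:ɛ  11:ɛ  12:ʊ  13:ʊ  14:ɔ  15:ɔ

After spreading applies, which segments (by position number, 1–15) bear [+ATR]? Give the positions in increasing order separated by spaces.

4 5 6 7 8 9 10 11 12 13 14 15

From /e/ at 4 rightward: 5 /ɛ/ → [+ATR]; 6 /ɪ/ → [+ATR]; 7 /ɪ/ → [+ATR]; 8 /a/ → [+ATR]; 9 /ɔ/ → [+ATR]; 10 /ɛ/ → [+ATR]; 11 /ɛ/ → [+ATR]; 12 /ʊ/ → [+ATR]; 13 /ʊ/ → [+ATR]; 14 /ɔ/ → [+ATR]; 15 /ɔ/ → [+ATR]; word edge.
Targets with no active source: positions 1 2 3 stay [-ATR].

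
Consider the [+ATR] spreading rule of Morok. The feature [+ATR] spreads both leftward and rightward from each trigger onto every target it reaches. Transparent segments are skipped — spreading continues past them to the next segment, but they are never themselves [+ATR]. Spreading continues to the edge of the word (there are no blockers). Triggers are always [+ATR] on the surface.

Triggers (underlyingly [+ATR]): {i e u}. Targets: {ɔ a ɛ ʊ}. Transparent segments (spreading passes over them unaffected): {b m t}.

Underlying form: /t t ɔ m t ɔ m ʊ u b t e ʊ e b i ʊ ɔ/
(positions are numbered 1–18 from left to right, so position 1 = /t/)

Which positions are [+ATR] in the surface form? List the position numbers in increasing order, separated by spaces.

3 6 8 9 12 13 14 16 17 18

From /u/ at 9 rightward: 10 /b/ transparent; 11 /t/ transparent; 12 /e/ is itself a trigger — this domain ends here.
From /u/ at 9 leftward: 8 /ʊ/ → [+ATR]; 7 /m/ transparent; 6 /ɔ/ → [+ATR]; 5 /t/ transparent; 4 /m/ transparent; 3 /ɔ/ → [+ATR]; 2 /t/ transparent; 1 /t/ transparent; word edge.
From /e/ at 12 rightward: 13 /ʊ/ → [+ATR]; 14 /e/ is itself a trigger — this domain ends here.
From /e/ at 12 leftward: 11 /t/ transparent; 10 /b/ transparent; 9 /u/ is itself a trigger — this domain ends here.
From /e/ at 14 rightward: 15 /b/ transparent; 16 /i/ is itself a trigger — this domain ends here.
From /e/ at 14 leftward: 13 /ʊ/ → [+ATR]; 12 /e/ is itself a trigger — this domain ends here.
From /i/ at 16 rightward: 17 /ʊ/ → [+ATR]; 18 /ɔ/ → [+ATR]; word edge.
From /i/ at 16 leftward: 15 /b/ transparent; 14 /e/ is itself a trigger — this domain ends here.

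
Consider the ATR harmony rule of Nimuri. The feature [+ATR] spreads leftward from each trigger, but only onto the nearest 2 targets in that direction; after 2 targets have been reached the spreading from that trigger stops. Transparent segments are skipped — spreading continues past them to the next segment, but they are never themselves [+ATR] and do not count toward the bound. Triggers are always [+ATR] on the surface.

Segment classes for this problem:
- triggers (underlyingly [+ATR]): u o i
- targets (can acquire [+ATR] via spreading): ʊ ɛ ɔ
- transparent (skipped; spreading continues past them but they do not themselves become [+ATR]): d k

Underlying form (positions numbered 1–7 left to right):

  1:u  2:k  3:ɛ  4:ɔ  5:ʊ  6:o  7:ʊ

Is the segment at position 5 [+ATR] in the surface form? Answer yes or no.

yes

From /u/ at 1 leftward: word edge.
From /o/ at 6 leftward: 5 /ʊ/ → [+ATR]; 4 /ɔ/ → [+ATR]; bound reached.
Targets with no active source: positions 3 7 stay [-ATR].
[+ATR] positions on the surface: 1 4 5 6.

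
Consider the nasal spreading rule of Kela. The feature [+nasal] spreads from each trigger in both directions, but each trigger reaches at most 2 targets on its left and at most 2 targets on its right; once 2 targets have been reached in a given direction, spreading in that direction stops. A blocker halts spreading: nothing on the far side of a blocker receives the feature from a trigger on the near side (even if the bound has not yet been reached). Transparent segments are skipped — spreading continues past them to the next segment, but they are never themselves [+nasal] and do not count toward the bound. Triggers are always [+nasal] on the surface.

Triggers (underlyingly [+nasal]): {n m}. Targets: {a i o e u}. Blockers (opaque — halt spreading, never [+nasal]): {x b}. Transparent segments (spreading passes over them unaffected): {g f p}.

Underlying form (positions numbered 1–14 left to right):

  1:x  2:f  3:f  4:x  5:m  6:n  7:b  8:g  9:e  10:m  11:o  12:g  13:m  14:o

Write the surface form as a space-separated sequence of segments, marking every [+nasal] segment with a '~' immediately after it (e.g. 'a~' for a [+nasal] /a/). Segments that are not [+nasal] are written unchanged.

From /m/ at 5 rightward: 6 /n/ is itself a trigger — this domain ends here.
From /m/ at 5 leftward: 4 /x/ blocks.
From /n/ at 6 rightward: 7 /b/ blocks.
From /n/ at 6 leftward: 5 /m/ is itself a trigger — this domain ends here.
From /m/ at 10 rightward: 11 /o/ → [+nasal]; 12 /g/ transparent; 13 /m/ is itself a trigger — this domain ends here.
From /m/ at 10 leftward: 9 /e/ → [+nasal]; 8 /g/ transparent; 7 /b/ blocks.
From /m/ at 13 rightward: 14 /o/ → [+nasal]; word edge.
From /m/ at 13 leftward: 12 /g/ transparent; 11 /o/ → [+nasal]; 10 /m/ is itself a trigger — this domain ends here.
[+nasal] positions on the surface: 5 6 9 10 11 13 14.

x f f x m~ n~ b g e~ m~ o~ g m~ o~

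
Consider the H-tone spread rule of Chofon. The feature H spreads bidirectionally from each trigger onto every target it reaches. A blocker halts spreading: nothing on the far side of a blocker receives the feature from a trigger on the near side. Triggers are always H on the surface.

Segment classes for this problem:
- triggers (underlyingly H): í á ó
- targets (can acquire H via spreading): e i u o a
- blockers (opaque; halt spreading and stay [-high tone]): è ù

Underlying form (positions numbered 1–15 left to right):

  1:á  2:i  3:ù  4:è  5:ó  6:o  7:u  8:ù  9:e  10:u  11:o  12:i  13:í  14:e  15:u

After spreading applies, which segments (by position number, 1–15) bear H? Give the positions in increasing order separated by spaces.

1 2 5 6 7 9 10 11 12 13 14 15

From /á/ at 1 rightward: 2 /i/ → H; 3 /ù/ blocks.
From /á/ at 1 leftward: word edge.
From /ó/ at 5 rightward: 6 /o/ → H; 7 /u/ → H; 8 /ù/ blocks.
From /ó/ at 5 leftward: 4 /è/ blocks.
From /í/ at 13 rightward: 14 /e/ → H; 15 /u/ → H; word edge.
From /í/ at 13 leftward: 12 /i/ → H; 11 /o/ → H; 10 /u/ → H; 9 /e/ → H; 8 /ù/ blocks.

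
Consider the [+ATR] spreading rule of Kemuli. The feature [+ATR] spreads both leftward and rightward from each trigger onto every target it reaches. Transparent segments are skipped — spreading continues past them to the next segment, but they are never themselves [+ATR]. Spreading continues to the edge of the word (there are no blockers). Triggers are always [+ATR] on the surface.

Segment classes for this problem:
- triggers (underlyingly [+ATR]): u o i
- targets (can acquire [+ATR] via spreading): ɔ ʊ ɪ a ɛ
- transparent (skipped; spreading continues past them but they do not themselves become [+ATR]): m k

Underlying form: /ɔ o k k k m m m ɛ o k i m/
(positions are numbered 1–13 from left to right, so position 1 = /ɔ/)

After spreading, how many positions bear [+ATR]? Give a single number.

From /o/ at 2 rightward: 3 /k/ transparent; 4 /k/ transparent; 5 /k/ transparent; 6 /m/ transparent; 7 /m/ transparent; 8 /m/ transparent; 9 /ɛ/ → [+ATR]; 10 /o/ is itself a trigger — this domain ends here.
From /o/ at 2 leftward: 1 /ɔ/ → [+ATR]; word edge.
From /o/ at 10 rightward: 11 /k/ transparent; 12 /i/ is itself a trigger — this domain ends here.
From /o/ at 10 leftward: 9 /ɛ/ → [+ATR]; 8 /m/ transparent; 7 /m/ transparent; 6 /m/ transparent; 5 /k/ transparent; 4 /k/ transparent; 3 /k/ transparent; 2 /o/ is itself a trigger — this domain ends here.
From /i/ at 12 rightward: 13 /m/ transparent; word edge.
From /i/ at 12 leftward: 11 /k/ transparent; 10 /o/ is itself a trigger — this domain ends here.
[+ATR] positions on the surface: 1 2 9 10 12.

5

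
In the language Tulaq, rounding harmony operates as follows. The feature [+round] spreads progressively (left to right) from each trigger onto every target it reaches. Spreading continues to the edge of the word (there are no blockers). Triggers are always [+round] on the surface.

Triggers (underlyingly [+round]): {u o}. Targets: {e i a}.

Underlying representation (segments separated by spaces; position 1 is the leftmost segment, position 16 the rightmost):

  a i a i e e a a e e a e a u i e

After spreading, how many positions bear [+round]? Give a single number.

3

From /u/ at 14 rightward: 15 /i/ → [+round]; 16 /e/ → [+round]; word edge.
Targets with no active source: positions 1 2 3 4 5 6 7 8 9 10 11 12 13 stay [-round].
[+round] positions on the surface: 14 15 16.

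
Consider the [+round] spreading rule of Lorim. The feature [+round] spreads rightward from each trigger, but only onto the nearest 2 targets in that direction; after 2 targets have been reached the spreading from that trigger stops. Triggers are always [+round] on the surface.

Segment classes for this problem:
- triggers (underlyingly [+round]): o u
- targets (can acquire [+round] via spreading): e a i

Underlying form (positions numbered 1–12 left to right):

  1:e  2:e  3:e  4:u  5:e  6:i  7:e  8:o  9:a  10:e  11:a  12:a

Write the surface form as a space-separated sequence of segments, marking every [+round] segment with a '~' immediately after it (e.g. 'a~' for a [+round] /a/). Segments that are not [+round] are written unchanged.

e e e u~ e~ i~ e o~ a~ e~ a a

From /u/ at 4 rightward: 5 /e/ → [+round]; 6 /i/ → [+round]; bound reached.
From /o/ at 8 rightward: 9 /a/ → [+round]; 10 /e/ → [+round]; bound reached.
Targets with no active source: positions 1 2 3 7 11 12 stay [-round].
[+round] positions on the surface: 4 5 6 8 9 10.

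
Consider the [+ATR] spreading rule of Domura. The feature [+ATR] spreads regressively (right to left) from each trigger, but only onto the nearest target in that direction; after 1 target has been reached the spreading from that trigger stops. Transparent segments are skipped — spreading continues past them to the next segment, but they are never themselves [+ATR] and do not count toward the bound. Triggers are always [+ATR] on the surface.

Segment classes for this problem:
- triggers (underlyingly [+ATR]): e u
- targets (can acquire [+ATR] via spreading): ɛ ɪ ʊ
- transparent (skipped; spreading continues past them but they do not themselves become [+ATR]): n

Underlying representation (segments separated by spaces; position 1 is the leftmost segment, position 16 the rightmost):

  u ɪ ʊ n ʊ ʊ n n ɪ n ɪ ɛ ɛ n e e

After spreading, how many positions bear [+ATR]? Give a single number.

4

From /u/ at 1 leftward: word edge.
From /e/ at 15 leftward: 14 /n/ transparent; 13 /ɛ/ → [+ATR]; bound reached.
From /e/ at 16 leftward: 15 /e/ is itself a trigger — this domain ends here.
Targets with no active source: positions 2 3 5 6 9 11 12 stay [-ATR].
[+ATR] positions on the surface: 1 13 15 16.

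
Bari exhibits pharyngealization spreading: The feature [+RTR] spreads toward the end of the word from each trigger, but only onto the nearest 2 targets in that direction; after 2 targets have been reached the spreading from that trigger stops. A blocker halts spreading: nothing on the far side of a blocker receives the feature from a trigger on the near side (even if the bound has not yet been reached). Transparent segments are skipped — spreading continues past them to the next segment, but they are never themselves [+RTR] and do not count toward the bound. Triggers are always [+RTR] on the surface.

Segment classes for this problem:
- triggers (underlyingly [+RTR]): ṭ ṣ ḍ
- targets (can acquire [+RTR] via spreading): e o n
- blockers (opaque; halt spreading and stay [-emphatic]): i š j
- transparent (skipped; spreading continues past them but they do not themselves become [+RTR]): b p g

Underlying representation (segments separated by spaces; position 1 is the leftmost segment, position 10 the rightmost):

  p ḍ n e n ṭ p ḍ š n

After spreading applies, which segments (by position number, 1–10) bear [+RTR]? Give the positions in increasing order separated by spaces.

2 3 4 6 8

From /ḍ/ at 2 rightward: 3 /n/ → [+RTR]; 4 /e/ → [+RTR]; bound reached.
From /ṭ/ at 6 rightward: 7 /p/ transparent; 8 /ḍ/ is itself a trigger — this domain ends here.
From /ḍ/ at 8 rightward: 9 /š/ blocks.
Targets with no active source: positions 5 10 stay [-emphatic].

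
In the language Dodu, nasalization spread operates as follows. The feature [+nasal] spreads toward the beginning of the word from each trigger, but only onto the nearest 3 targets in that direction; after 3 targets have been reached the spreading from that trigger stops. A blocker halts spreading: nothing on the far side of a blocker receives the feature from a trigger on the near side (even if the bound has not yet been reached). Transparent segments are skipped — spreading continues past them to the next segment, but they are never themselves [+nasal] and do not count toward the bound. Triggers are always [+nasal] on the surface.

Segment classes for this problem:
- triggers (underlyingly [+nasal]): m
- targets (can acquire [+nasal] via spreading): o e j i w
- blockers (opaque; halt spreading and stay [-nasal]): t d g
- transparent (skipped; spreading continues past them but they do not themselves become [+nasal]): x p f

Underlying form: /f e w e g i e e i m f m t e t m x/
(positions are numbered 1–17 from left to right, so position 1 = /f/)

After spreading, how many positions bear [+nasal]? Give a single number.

From /m/ at 10 leftward: 9 /i/ → [+nasal]; 8 /e/ → [+nasal]; 7 /e/ → [+nasal]; bound reached.
From /m/ at 12 leftward: 11 /f/ transparent; 10 /m/ is itself a trigger — this domain ends here.
From /m/ at 16 leftward: 15 /t/ blocks.
Targets with no active source: positions 2 3 4 6 14 stay [-nasal].
[+nasal] positions on the surface: 7 8 9 10 12 16.

6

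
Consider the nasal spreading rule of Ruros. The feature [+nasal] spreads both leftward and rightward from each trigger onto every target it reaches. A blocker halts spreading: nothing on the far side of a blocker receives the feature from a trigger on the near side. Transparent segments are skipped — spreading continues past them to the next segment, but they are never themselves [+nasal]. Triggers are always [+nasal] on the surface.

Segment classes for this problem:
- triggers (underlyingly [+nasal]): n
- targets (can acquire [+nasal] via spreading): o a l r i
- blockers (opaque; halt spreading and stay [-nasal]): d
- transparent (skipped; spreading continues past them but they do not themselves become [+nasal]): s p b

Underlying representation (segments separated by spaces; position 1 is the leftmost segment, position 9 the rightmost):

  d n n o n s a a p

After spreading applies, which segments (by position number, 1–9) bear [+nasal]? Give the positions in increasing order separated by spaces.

From /n/ at 2 rightward: 3 /n/ is itself a trigger — this domain ends here.
From /n/ at 2 leftward: 1 /d/ blocks.
From /n/ at 3 rightward: 4 /o/ → [+nasal]; 5 /n/ is itself a trigger — this domain ends here.
From /n/ at 3 leftward: 2 /n/ is itself a trigger — this domain ends here.
From /n/ at 5 rightward: 6 /s/ transparent; 7 /a/ → [+nasal]; 8 /a/ → [+nasal]; 9 /p/ transparent; word edge.
From /n/ at 5 leftward: 4 /o/ → [+nasal]; 3 /n/ is itself a trigger — this domain ends here.

2 3 4 5 7 8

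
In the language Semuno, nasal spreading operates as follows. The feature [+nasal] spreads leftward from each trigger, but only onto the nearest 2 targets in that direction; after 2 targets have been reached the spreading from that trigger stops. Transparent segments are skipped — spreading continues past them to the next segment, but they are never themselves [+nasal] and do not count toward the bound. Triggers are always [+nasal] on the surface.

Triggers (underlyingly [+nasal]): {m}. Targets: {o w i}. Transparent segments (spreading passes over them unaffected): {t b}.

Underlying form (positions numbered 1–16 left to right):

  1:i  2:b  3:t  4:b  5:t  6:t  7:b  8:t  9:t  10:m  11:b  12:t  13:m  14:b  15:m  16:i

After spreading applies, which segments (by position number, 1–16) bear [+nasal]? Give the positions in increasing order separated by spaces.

1 10 13 15

From /m/ at 10 leftward: 9 /t/ transparent; 8 /t/ transparent; 7 /b/ transparent; 6 /t/ transparent; 5 /t/ transparent; 4 /b/ transparent; 3 /t/ transparent; 2 /b/ transparent; 1 /i/ → [+nasal]; word edge.
From /m/ at 13 leftward: 12 /t/ transparent; 11 /b/ transparent; 10 /m/ is itself a trigger — this domain ends here.
From /m/ at 15 leftward: 14 /b/ transparent; 13 /m/ is itself a trigger — this domain ends here.
Target with no active source: position 16 stays [-nasal].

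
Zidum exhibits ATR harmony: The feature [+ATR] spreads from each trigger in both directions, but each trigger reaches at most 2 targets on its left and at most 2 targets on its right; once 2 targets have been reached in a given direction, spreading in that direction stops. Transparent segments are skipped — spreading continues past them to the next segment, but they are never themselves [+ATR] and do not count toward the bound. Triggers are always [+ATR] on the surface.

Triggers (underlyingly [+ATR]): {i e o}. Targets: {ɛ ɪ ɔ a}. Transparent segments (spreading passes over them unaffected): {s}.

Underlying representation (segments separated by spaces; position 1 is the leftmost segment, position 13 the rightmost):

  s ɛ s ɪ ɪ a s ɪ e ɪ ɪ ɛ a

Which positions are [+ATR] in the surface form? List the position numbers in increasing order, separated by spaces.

6 8 9 10 11

From /e/ at 9 rightward: 10 /ɪ/ → [+ATR]; 11 /ɪ/ → [+ATR]; bound reached.
From /e/ at 9 leftward: 8 /ɪ/ → [+ATR]; 7 /s/ transparent; 6 /a/ → [+ATR]; bound reached.
Targets with no active source: positions 2 4 5 12 13 stay [-ATR].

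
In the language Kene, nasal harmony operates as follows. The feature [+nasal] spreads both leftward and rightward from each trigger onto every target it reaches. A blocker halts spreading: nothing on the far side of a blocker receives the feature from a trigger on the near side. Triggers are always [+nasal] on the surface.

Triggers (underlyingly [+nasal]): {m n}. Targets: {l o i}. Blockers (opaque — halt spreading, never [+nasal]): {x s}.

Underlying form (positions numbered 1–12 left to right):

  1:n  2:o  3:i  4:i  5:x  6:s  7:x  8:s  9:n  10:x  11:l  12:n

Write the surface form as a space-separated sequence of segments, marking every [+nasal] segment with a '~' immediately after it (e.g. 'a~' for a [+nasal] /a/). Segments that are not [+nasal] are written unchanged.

From /n/ at 1 rightward: 2 /o/ → [+nasal]; 3 /i/ → [+nasal]; 4 /i/ → [+nasal]; 5 /x/ blocks.
From /n/ at 1 leftward: word edge.
From /n/ at 9 rightward: 10 /x/ blocks.
From /n/ at 9 leftward: 8 /s/ blocks.
From /n/ at 12 rightward: word edge.
From /n/ at 12 leftward: 11 /l/ → [+nasal]; 10 /x/ blocks.
[+nasal] positions on the surface: 1 2 3 4 9 11 12.

n~ o~ i~ i~ x s x s n~ x l~ n~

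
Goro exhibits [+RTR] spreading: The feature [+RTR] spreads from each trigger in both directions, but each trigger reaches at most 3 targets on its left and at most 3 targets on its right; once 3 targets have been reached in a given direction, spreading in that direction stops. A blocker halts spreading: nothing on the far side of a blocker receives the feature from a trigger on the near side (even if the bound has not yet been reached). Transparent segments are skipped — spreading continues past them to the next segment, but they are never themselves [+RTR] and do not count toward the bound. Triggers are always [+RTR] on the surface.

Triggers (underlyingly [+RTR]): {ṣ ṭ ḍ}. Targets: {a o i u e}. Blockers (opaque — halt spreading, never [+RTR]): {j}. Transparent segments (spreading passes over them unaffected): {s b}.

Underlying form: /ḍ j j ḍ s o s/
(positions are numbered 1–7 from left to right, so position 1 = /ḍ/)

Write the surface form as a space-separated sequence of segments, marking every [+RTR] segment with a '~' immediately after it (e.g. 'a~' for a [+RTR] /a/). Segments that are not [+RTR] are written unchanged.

From /ḍ/ at 1 rightward: 2 /j/ blocks.
From /ḍ/ at 1 leftward: word edge.
From /ḍ/ at 4 rightward: 5 /s/ transparent; 6 /o/ → [+RTR]; 7 /s/ transparent; word edge.
From /ḍ/ at 4 leftward: 3 /j/ blocks.
[+RTR] positions on the surface: 1 4 6.

ḍ~ j j ḍ~ s o~ s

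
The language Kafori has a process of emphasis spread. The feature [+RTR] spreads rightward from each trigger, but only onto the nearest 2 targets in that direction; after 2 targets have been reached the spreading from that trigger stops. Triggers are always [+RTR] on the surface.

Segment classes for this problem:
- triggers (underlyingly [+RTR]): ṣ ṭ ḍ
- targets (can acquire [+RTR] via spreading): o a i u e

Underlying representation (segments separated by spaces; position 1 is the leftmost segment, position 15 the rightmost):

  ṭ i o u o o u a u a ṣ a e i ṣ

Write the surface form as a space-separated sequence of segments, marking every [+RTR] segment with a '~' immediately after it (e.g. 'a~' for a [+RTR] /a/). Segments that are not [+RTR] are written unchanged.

From /ṭ/ at 1 rightward: 2 /i/ → [+RTR]; 3 /o/ → [+RTR]; bound reached.
From /ṣ/ at 11 rightward: 12 /a/ → [+RTR]; 13 /e/ → [+RTR]; bound reached.
From /ṣ/ at 15 rightward: word edge.
Targets with no active source: positions 4 5 6 7 8 9 10 14 stay [-emphatic].
[+RTR] positions on the surface: 1 2 3 11 12 13 15.

ṭ~ i~ o~ u o o u a u a ṣ~ a~ e~ i ṣ~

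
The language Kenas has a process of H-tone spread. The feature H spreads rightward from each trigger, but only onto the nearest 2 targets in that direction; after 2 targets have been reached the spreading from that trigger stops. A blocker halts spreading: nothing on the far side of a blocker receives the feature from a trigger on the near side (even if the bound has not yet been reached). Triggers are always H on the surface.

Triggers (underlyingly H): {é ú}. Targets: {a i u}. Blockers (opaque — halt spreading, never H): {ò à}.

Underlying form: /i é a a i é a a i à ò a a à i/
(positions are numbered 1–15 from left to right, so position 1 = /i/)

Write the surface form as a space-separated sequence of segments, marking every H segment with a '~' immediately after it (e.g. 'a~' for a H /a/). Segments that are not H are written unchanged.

From /é/ at 2 rightward: 3 /a/ → H; 4 /a/ → H; bound reached.
From /é/ at 6 rightward: 7 /a/ → H; 8 /a/ → H; bound reached.
Targets with no active source: positions 1 5 9 12 13 15 stay [-high tone].
H positions on the surface: 2 3 4 6 7 8.

i é~ a~ a~ i é~ a~ a~ i à ò a a à i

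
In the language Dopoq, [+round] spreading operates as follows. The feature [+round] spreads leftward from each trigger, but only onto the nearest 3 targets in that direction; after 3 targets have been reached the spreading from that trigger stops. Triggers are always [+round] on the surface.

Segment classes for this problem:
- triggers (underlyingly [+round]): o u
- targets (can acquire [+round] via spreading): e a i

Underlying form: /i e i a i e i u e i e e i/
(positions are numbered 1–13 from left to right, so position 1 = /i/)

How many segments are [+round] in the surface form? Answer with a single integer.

From /u/ at 8 leftward: 7 /i/ → [+round]; 6 /e/ → [+round]; 5 /i/ → [+round]; bound reached.
Targets with no active source: positions 1 2 3 4 9 10 11 12 13 stay [-round].
[+round] positions on the surface: 5 6 7 8.

4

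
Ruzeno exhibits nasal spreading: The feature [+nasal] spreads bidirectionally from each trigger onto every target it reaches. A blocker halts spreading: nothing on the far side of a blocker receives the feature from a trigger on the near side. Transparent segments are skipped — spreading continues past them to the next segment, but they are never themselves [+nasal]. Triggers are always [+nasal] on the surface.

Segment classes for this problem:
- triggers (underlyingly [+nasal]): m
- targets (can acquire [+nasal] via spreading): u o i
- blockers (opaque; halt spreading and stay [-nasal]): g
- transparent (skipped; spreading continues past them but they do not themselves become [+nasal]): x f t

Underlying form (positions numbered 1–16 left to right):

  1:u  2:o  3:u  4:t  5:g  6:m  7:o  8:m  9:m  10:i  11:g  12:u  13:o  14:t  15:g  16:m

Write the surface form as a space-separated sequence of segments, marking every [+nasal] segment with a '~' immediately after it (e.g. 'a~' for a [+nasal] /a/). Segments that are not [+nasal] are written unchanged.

From /m/ at 6 rightward: 7 /o/ → [+nasal]; 8 /m/ is itself a trigger — this domain ends here.
From /m/ at 6 leftward: 5 /g/ blocks.
From /m/ at 8 rightward: 9 /m/ is itself a trigger — this domain ends here.
From /m/ at 8 leftward: 7 /o/ → [+nasal]; 6 /m/ is itself a trigger — this domain ends here.
From /m/ at 9 rightward: 10 /i/ → [+nasal]; 11 /g/ blocks.
From /m/ at 9 leftward: 8 /m/ is itself a trigger — this domain ends here.
From /m/ at 16 rightward: word edge.
From /m/ at 16 leftward: 15 /g/ blocks.
Targets with no active source: positions 1 2 3 12 13 stay [-nasal].
[+nasal] positions on the surface: 6 7 8 9 10 16.

u o u t g m~ o~ m~ m~ i~ g u o t g m~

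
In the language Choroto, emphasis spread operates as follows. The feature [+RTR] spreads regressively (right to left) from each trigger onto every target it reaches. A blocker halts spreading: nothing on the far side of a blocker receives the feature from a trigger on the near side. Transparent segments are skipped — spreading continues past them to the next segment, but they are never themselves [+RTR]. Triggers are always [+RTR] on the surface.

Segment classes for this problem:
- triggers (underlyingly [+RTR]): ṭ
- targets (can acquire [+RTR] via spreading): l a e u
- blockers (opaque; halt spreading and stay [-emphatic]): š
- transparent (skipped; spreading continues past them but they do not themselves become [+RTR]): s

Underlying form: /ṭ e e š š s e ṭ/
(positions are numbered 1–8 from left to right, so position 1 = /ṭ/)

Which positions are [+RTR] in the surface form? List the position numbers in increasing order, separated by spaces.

From /ṭ/ at 1 leftward: word edge.
From /ṭ/ at 8 leftward: 7 /e/ → [+RTR]; 6 /s/ transparent; 5 /š/ blocks.
Targets with no active source: positions 2 3 stay [-emphatic].

1 7 8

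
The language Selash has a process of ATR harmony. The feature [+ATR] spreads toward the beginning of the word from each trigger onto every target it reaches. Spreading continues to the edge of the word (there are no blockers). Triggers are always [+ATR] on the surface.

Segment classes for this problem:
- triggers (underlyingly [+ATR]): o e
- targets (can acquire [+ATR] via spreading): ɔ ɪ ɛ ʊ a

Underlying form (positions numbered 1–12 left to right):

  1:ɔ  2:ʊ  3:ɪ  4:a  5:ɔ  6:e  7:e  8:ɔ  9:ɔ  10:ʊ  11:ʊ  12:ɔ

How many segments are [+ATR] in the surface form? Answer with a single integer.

7

From /e/ at 6 leftward: 5 /ɔ/ → [+ATR]; 4 /a/ → [+ATR]; 3 /ɪ/ → [+ATR]; 2 /ʊ/ → [+ATR]; 1 /ɔ/ → [+ATR]; word edge.
From /e/ at 7 leftward: 6 /e/ is itself a trigger — this domain ends here.
Targets with no active source: positions 8 9 10 11 12 stay [-ATR].
[+ATR] positions on the surface: 1 2 3 4 5 6 7.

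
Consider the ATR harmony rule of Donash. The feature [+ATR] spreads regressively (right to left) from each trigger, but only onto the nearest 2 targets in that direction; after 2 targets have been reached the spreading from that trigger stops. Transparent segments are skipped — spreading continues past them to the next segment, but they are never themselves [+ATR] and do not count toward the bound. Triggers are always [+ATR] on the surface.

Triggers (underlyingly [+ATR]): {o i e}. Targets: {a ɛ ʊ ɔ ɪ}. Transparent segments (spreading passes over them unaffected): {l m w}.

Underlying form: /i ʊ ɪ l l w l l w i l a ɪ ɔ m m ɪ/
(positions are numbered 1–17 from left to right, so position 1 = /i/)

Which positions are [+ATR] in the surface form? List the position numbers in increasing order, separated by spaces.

1 2 3 10

From /i/ at 1 leftward: word edge.
From /i/ at 10 leftward: 9 /w/ transparent; 8 /l/ transparent; 7 /l/ transparent; 6 /w/ transparent; 5 /l/ transparent; 4 /l/ transparent; 3 /ɪ/ → [+ATR]; 2 /ʊ/ → [+ATR]; bound reached.
Targets with no active source: positions 12 13 14 17 stay [-ATR].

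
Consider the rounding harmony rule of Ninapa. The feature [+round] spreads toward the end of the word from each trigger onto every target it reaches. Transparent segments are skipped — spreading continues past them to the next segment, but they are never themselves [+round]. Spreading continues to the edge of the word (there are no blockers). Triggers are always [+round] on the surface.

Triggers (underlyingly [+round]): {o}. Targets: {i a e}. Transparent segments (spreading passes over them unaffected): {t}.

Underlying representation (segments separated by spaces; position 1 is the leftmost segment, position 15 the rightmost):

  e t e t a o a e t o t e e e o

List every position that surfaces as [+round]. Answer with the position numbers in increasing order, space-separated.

From /o/ at 6 rightward: 7 /a/ → [+round]; 8 /e/ → [+round]; 9 /t/ transparent; 10 /o/ is itself a trigger — this domain ends here.
From /o/ at 10 rightward: 11 /t/ transparent; 12 /e/ → [+round]; 13 /e/ → [+round]; 14 /e/ → [+round]; 15 /o/ is itself a trigger — this domain ends here.
From /o/ at 15 rightward: word edge.
Targets with no active source: positions 1 3 5 stay [-round].

6 7 8 10 12 13 14 15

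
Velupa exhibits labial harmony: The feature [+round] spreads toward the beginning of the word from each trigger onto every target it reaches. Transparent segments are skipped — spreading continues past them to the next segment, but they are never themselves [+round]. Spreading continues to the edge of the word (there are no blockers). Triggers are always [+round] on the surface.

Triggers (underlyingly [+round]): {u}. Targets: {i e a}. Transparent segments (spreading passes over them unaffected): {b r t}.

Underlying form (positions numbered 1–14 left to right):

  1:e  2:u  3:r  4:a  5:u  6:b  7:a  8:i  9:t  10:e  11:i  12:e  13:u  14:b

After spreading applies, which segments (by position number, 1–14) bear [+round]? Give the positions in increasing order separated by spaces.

1 2 4 5 7 8 10 11 12 13

From /u/ at 2 leftward: 1 /e/ → [+round]; word edge.
From /u/ at 5 leftward: 4 /a/ → [+round]; 3 /r/ transparent; 2 /u/ is itself a trigger — this domain ends here.
From /u/ at 13 leftward: 12 /e/ → [+round]; 11 /i/ → [+round]; 10 /e/ → [+round]; 9 /t/ transparent; 8 /i/ → [+round]; 7 /a/ → [+round]; 6 /b/ transparent; 5 /u/ is itself a trigger — this domain ends here.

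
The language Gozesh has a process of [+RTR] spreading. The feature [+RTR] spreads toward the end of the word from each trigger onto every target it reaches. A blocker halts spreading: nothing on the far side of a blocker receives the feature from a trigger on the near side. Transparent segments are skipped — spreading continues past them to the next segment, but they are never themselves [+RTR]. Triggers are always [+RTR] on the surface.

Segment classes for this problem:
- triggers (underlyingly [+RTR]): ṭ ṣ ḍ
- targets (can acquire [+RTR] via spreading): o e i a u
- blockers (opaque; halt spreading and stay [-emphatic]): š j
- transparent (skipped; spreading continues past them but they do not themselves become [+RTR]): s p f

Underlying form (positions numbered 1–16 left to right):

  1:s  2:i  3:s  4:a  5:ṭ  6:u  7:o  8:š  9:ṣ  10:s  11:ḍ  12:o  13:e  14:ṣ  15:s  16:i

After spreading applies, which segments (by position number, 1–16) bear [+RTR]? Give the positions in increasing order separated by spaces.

From /ṭ/ at 5 rightward: 6 /u/ → [+RTR]; 7 /o/ → [+RTR]; 8 /š/ blocks.
From /ṣ/ at 9 rightward: 10 /s/ transparent; 11 /ḍ/ is itself a trigger — this domain ends here.
From /ḍ/ at 11 rightward: 12 /o/ → [+RTR]; 13 /e/ → [+RTR]; 14 /ṣ/ is itself a trigger — this domain ends here.
From /ṣ/ at 14 rightward: 15 /s/ transparent; 16 /i/ → [+RTR]; word edge.
Targets with no active source: positions 2 4 stay [-emphatic].

5 6 7 9 11 12 13 14 16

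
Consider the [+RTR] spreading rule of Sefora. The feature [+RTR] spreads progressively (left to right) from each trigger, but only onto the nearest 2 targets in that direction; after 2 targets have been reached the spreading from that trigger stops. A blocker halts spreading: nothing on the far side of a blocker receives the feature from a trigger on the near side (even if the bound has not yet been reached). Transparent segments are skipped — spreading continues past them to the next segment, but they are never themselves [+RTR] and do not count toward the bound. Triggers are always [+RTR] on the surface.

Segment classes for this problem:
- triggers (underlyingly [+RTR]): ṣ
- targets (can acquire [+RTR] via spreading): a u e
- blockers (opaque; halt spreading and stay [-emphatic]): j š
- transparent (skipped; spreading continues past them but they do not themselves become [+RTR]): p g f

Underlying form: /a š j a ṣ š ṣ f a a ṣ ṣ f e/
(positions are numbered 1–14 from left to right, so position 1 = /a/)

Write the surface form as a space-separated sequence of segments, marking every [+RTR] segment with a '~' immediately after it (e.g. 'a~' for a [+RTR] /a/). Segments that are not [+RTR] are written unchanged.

a š j a ṣ~ š ṣ~ f a~ a~ ṣ~ ṣ~ f e~

From /ṣ/ at 5 rightward: 6 /š/ blocks.
From /ṣ/ at 7 rightward: 8 /f/ transparent; 9 /a/ → [+RTR]; 10 /a/ → [+RTR]; bound reached.
From /ṣ/ at 11 rightward: 12 /ṣ/ is itself a trigger — this domain ends here.
From /ṣ/ at 12 rightward: 13 /f/ transparent; 14 /e/ → [+RTR]; word edge.
Targets with no active source: positions 1 4 stay [-emphatic].
[+RTR] positions on the surface: 5 7 9 10 11 12 14.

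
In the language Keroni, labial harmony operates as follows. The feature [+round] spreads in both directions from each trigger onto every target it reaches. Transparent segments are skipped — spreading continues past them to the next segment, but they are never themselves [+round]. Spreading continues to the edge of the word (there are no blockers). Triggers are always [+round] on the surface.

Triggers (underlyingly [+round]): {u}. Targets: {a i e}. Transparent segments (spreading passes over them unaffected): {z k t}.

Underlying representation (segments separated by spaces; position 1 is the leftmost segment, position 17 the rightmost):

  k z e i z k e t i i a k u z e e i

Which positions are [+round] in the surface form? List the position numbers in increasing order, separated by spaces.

From /u/ at 13 rightward: 14 /z/ transparent; 15 /e/ → [+round]; 16 /e/ → [+round]; 17 /i/ → [+round]; word edge.
From /u/ at 13 leftward: 12 /k/ transparent; 11 /a/ → [+round]; 10 /i/ → [+round]; 9 /i/ → [+round]; 8 /t/ transparent; 7 /e/ → [+round]; 6 /k/ transparent; 5 /z/ transparent; 4 /i/ → [+round]; 3 /e/ → [+round]; 2 /z/ transparent; 1 /k/ transparent; word edge.

3 4 7 9 10 11 13 15 16 17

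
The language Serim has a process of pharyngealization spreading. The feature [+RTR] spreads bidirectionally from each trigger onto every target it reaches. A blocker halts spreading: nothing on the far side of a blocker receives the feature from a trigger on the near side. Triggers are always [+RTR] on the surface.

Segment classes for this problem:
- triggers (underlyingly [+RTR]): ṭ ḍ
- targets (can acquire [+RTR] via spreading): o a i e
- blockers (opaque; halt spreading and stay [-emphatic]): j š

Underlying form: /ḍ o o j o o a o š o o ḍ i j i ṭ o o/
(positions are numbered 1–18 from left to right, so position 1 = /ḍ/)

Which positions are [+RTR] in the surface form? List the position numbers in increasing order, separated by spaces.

1 2 3 10 11 12 13 15 16 17 18

From /ḍ/ at 1 rightward: 2 /o/ → [+RTR]; 3 /o/ → [+RTR]; 4 /j/ blocks.
From /ḍ/ at 1 leftward: word edge.
From /ḍ/ at 12 rightward: 13 /i/ → [+RTR]; 14 /j/ blocks.
From /ḍ/ at 12 leftward: 11 /o/ → [+RTR]; 10 /o/ → [+RTR]; 9 /š/ blocks.
From /ṭ/ at 16 rightward: 17 /o/ → [+RTR]; 18 /o/ → [+RTR]; word edge.
From /ṭ/ at 16 leftward: 15 /i/ → [+RTR]; 14 /j/ blocks.
Targets with no active source: positions 5 6 7 8 stay [-emphatic].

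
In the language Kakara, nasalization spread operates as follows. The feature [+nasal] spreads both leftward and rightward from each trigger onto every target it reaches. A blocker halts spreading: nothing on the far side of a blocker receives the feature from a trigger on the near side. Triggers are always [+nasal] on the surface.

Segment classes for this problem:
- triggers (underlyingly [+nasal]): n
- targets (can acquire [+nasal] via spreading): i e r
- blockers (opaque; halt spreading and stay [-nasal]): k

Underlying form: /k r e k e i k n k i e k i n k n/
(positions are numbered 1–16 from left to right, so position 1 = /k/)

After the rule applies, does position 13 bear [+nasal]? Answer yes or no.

From /n/ at 8 rightward: 9 /k/ blocks.
From /n/ at 8 leftward: 7 /k/ blocks.
From /n/ at 14 rightward: 15 /k/ blocks.
From /n/ at 14 leftward: 13 /i/ → [+nasal]; 12 /k/ blocks.
From /n/ at 16 rightward: word edge.
From /n/ at 16 leftward: 15 /k/ blocks.
Targets with no active source: positions 2 3 5 6 10 11 stay [-nasal].
[+nasal] positions on the surface: 8 13 14 16.

yes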